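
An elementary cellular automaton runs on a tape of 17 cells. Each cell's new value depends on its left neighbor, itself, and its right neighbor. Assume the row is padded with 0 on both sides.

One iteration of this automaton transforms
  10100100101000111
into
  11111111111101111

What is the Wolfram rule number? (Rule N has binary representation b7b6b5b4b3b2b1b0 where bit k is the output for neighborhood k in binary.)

254

position 15: 111 → 1  (bit 7 = 1)
position 16: 110 → 1  (bit 6 = 1)
position 1: 101 → 1  (bit 5 = 1)
position 3: 100 → 1  (bit 4 = 1)
position 14: 011 → 1  (bit 3 = 1)
position 0: 010 → 1  (bit 2 = 1)
position 4: 001 → 1  (bit 1 = 1)
position 12: 000 → 0  (bit 0 = 0)
bits b7..b0 = 11111110 = 254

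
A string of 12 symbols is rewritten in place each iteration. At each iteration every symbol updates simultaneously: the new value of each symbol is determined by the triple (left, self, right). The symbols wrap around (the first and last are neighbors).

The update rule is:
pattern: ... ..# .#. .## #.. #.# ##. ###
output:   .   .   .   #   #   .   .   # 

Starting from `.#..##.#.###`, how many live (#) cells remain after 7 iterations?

..#.#....##.
.....#...#.#
#.....#.....
.#.....#....
..#.....#...
...#.....#..
....#.....#.
count of #: 2

2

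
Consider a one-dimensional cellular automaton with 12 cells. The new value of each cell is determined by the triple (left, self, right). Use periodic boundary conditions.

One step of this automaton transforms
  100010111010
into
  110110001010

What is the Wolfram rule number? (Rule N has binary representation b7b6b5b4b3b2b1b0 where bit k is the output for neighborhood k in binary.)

86

position 7: 111 → 0  (bit 7 = 0)
position 8: 110 → 1  (bit 6 = 1)
position 5: 101 → 0  (bit 5 = 0)
position 1: 100 → 1  (bit 4 = 1)
position 6: 011 → 0  (bit 3 = 0)
position 0: 010 → 1  (bit 2 = 1)
position 3: 001 → 1  (bit 1 = 1)
position 2: 000 → 0  (bit 0 = 0)
bits b7..b0 = 01010110 = 86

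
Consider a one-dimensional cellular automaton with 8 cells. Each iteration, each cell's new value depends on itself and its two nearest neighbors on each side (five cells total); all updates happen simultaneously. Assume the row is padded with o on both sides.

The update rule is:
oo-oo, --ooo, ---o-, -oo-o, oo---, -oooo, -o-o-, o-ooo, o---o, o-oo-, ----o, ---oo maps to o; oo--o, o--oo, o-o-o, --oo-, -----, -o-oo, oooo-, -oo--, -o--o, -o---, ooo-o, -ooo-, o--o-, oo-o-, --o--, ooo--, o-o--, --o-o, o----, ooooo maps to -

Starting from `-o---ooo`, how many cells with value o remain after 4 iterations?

---oooo-
ooooo--o
-------o
o----ooo
count of o: 4

4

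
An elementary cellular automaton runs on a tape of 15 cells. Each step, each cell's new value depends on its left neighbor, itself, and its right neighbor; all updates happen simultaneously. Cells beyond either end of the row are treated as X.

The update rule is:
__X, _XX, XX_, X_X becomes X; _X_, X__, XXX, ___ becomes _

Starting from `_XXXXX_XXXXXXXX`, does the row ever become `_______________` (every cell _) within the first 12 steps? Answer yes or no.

no

XX___XXX_______
_X__XX_X______X
X__XXXX______XX
X_XX__X_____XX_
XXXX_X_____XXXX
___XX_____XX___
__XXX____XXX__X
_XX_X___XX_X_XX
XXXX___XXXX_XX_
___X__XX__XXXXX
__X__XXX_XX____
_X__XX_XXXX___X
step 12 is _X__XX_XXXX___X, still not uniform _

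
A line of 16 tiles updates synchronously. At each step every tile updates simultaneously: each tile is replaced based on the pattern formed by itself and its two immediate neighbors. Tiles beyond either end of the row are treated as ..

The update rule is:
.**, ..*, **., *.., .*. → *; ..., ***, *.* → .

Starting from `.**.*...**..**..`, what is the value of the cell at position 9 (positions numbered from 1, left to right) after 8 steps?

***.**.********.
*.*.**.*......**
*.*.**.**....***
*.*.**.***..**.*
*.*.**.*.*****.*
*.*.**.*.*...*.*
*.*.**.*.**.**.*
*.*.**.*.**.**.*
position 9 holds .

.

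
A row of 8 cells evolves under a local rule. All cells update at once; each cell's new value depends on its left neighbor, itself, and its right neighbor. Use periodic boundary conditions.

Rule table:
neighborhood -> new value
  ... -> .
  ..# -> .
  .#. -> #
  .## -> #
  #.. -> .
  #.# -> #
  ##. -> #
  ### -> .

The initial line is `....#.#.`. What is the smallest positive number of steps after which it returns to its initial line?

....###.
....#.#.

2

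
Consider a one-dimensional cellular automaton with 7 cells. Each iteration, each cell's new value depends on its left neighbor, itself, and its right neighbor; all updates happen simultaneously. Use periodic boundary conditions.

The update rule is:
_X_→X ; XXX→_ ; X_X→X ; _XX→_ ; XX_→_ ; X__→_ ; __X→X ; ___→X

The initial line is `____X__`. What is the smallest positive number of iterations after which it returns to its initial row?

14

XXXXX_X
_____X_
XXXXXX_
______X
_XXXXXX
X______
X_XXXXX
_X_____
XX_XXXX
__X____
XXX_XXX
___X___
XXXX_XX
____X__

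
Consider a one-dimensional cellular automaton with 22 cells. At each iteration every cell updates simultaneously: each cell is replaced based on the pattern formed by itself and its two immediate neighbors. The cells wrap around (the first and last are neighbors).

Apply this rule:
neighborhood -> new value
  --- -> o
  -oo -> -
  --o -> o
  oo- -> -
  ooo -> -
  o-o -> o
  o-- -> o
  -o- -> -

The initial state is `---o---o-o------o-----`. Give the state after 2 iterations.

iteration 1: ooo-ooo-o-oooooo-ooooo
iteration 2: ---o---o-o------o-----

---o---o-o------o-----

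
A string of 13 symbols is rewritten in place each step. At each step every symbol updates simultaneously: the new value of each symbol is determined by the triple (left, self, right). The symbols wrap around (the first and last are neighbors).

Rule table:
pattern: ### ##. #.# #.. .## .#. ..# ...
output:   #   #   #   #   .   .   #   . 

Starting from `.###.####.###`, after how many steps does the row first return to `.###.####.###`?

13

#.###.####.##
##.###.####.#
###.###.####.
.###.###.####
#.###.###.###
##.###.###.##
###.###.###.#
####.###.###.
.####.###.###
#.####.###.##
##.####.###.#
###.####.###.
.###.####.###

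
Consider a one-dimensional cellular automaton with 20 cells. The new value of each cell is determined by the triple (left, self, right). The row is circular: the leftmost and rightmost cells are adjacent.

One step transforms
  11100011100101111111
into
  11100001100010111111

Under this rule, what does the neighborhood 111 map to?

At position 0 the neighborhood is 111; the next row has 1 there.

1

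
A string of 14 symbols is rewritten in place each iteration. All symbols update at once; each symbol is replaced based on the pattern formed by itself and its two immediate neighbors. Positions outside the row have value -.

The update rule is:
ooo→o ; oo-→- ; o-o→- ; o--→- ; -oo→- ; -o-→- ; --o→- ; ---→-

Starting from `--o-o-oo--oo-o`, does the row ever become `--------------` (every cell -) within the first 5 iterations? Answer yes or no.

yes

iteration 1: --------------
all cells are - at iteration 1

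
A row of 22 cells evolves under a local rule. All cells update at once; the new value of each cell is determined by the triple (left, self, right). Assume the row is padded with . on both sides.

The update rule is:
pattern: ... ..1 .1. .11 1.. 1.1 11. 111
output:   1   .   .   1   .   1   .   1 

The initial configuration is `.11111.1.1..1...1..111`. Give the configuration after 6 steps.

.1111.1.1.....1....11.
.111.1.1..111...11.1..
.11.1.1...11..1.1.1..1
.1.1.1..1.1....1.1....
..1.1....1..11..1..111
1..1..11....1......11.

1..1..11....1......11.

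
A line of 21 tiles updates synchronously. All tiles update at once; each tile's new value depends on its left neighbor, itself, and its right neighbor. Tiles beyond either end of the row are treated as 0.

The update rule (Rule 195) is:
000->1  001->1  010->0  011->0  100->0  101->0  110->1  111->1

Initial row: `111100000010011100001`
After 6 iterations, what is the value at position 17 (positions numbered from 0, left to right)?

iteration 1: 011101111100101101110
iteration 2: 101100111101000100110
iteration 3: 000101011100011001010
iteration 4: 111000001101101010000
iteration 5: 011011110100100000111
iteration 6: 101001110001001111011
position 17 holds 1

1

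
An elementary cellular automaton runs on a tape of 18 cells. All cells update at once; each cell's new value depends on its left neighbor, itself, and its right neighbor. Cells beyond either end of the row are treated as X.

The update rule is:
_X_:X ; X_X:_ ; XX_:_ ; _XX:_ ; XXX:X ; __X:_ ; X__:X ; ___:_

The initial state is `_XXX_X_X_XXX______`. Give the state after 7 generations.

___X_____X____X_X_

__X__X_X__X_X_____
X_XX_X_XX_X_XX____
_____X____X___X___
X____XX___XX__XX__
_X_____X____X___X_
_XX____XX___XX__X_
___X_____X____X_X_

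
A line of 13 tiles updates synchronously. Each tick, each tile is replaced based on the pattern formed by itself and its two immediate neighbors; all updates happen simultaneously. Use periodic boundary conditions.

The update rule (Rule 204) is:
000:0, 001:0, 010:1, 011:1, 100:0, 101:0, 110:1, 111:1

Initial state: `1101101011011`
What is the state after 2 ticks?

1101101011011  (fixed point — unchanged through tick 2)

1101101011011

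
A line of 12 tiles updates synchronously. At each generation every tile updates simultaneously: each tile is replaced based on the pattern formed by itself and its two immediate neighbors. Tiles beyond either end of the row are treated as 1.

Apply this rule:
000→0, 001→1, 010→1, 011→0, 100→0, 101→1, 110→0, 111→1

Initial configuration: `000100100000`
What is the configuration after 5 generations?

001101100001
010010000010
110110000111
101000001011
011000011101

011000011101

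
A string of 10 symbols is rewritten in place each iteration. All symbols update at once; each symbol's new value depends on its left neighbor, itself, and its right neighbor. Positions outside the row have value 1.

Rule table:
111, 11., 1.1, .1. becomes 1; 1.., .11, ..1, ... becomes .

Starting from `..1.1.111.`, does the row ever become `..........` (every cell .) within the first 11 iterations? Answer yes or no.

iteration 1: ..1111.111
iteration 2: ...1111.11
iteration 3: ....1111.1
iteration 4: .....1111.
iteration 5: ......1111
iteration 6: .......111
iteration 7: ........11
iteration 8: .........1
iteration 9: ..........
all cells are . at iteration 9

yes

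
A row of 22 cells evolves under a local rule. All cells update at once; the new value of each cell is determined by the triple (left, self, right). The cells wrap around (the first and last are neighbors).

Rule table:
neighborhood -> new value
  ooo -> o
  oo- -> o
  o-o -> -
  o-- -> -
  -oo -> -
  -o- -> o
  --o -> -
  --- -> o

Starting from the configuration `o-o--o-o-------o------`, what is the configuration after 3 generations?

generation 1: o-o--o-o-ooooo-o-oooo-
generation 2: o-o--o-o--oooo-o--ooo-
generation 3: o-o--o-o---ooo-o---oo-

o-o--o-o---ooo-o---oo-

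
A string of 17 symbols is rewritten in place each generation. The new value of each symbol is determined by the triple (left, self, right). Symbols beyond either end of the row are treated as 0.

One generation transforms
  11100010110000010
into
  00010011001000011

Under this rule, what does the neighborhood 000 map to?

At position 4 the neighborhood is 000; the next row has 0 there.

0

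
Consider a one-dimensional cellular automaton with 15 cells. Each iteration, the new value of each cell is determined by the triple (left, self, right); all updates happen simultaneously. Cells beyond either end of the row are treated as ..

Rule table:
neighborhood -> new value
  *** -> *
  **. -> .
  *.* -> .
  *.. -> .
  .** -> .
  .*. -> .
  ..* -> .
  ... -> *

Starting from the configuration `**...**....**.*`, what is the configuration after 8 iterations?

**...****..*..*

...*....**.....
**...**....****
...*....**..**.
**...**........
...*....*******
**...**..*****.
...*......***..
**...****..*..*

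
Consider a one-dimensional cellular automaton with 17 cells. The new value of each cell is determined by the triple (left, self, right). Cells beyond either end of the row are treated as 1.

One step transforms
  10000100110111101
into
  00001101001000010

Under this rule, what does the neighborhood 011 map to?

At position 8 the neighborhood is 011; the next row has 0 there.

0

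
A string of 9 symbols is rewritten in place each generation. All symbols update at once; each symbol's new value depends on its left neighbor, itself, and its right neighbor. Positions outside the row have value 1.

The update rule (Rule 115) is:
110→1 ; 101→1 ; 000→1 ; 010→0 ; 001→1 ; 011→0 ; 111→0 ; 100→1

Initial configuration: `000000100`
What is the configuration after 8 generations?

generation 1: 111111011
generation 2: 000001100
generation 3: 111110111
generation 4: 000011000
generation 5: 111101111
generation 6: 000110000
generation 7: 111011111
generation 8: 001100000

001100000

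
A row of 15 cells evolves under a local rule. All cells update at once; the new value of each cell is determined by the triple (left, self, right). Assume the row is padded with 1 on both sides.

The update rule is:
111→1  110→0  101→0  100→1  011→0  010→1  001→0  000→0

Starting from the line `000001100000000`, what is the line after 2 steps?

100000010000000
010000011000000

010000011000000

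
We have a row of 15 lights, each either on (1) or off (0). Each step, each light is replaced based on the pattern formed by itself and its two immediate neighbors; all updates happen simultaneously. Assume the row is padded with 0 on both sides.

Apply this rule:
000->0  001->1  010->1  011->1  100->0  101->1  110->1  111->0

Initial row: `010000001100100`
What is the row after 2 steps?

step 1: 110000011101100
step 2: 110000110111100

110000110111100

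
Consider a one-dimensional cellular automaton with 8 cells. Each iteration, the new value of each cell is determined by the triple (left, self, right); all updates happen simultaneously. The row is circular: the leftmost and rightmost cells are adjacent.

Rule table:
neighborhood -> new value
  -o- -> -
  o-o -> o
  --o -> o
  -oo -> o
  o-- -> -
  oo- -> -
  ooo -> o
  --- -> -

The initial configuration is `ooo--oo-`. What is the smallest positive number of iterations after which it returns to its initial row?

oo--oo-o
o--oo-oo
--oo-ooo
-oo-ooo-
oo-ooo--
o-ooo--o
-ooo--oo
ooo--oo-

8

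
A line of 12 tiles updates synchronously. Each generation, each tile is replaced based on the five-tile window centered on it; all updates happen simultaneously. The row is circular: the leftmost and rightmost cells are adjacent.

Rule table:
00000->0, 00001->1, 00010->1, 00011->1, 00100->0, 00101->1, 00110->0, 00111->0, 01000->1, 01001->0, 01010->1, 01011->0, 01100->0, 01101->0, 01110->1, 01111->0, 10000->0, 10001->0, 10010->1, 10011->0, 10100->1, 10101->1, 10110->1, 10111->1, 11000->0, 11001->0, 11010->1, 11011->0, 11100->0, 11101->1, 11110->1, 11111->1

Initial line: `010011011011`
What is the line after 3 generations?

110110000001

generation 1: 110000010010
generation 2: 100001100110
generation 3: 110110000001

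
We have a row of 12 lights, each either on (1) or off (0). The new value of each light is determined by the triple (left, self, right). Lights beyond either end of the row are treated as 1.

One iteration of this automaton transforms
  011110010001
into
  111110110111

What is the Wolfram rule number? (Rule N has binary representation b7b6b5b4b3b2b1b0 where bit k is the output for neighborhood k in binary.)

239

position 2: 111 → 1  (bit 7 = 1)
position 4: 110 → 1  (bit 6 = 1)
position 0: 101 → 1  (bit 5 = 1)
position 5: 100 → 0  (bit 4 = 0)
position 1: 011 → 1  (bit 3 = 1)
position 7: 010 → 1  (bit 2 = 1)
position 6: 001 → 1  (bit 1 = 1)
position 9: 000 → 1  (bit 0 = 1)
bits b7..b0 = 11101111 = 239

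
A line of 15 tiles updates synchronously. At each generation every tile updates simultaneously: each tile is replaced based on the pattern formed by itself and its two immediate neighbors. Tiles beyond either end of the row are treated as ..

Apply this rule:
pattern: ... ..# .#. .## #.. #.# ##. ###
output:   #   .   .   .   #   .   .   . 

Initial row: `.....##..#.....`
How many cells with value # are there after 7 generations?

generation 1: ####...#..#####
generation 2: ....##..#......
generation 3: ###...#..######
generation 4: ...##..#.......
generation 5: ##...#..#######
generation 6: ..##..#........
generation 7: #...#..########
count of #: 10

10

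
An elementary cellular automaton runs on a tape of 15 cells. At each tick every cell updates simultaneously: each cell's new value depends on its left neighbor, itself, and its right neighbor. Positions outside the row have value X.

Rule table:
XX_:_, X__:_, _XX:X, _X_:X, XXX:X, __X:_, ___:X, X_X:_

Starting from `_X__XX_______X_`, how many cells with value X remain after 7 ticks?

_X__X__XXXXX_X_
_X__X__XXXX__X_
_X__X__XXX___X_
_X__X__XX__X_X_
_X__X__X___X_X_
_X__X__X_X_X_X_
_X__X__X_X_X_X_
count of X: 6

6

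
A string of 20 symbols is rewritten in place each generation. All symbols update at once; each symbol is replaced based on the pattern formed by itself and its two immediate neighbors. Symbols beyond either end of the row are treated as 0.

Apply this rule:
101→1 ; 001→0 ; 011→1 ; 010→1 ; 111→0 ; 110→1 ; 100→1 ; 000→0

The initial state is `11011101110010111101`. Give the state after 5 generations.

11110111011011100111
10011101111110110101
11010111000011111111
11111101100010000001
10000111110011000001

10000111110011000001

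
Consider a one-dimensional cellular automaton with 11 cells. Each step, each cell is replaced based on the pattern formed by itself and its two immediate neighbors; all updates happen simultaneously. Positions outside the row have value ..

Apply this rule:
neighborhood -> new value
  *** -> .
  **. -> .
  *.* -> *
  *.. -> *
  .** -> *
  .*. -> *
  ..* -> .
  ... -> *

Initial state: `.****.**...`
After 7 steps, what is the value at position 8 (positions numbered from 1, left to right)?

*

step 1: .*...**.***
step 2: .***.*.**..
step 3: .*..****.**
step 4: .**.*...**.
step 5: .*.****.*.*
step 6: .***...****
step 7: .*..**.*...
position 8 holds *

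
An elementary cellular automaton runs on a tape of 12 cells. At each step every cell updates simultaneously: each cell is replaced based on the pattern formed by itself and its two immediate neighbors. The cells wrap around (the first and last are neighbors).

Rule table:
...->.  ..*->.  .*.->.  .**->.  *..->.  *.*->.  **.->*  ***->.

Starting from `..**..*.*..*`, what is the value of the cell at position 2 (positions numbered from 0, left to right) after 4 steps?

...*........
............
............  (fixed point — unchanged through step 4)
position 2 holds .

.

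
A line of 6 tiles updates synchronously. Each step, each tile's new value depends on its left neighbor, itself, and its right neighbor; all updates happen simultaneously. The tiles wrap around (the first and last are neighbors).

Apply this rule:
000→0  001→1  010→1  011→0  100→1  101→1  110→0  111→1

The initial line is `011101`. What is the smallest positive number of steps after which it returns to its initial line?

101011
011101

2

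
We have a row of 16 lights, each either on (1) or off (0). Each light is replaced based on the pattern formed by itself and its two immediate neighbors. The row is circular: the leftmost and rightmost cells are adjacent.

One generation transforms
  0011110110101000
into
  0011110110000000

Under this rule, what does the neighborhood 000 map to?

At position 0 the neighborhood is 000; the next row has 0 there.

0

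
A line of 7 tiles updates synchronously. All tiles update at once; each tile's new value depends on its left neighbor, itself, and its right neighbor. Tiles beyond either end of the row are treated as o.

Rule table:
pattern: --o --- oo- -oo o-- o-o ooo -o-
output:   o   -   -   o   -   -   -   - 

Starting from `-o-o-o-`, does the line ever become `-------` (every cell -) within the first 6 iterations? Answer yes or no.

-------
all cells are - at iteration 1

yes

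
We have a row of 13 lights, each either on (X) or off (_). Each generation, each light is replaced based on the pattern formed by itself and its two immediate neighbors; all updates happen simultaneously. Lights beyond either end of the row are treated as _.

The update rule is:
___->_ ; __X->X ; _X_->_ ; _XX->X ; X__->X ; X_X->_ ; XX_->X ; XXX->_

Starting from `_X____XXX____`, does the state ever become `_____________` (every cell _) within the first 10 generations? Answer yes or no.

no

X_X__XX_XX___
___XXXX_XXX__
__XX__X_X_XX_
_XXXXX____XXX
XX___XX__XX_X
XXX_XXXXXXX__
X_X_X_____XX_
_____X___XXXX
____X_X_XX__X
___X____XXXX_
generation 10 is ___X____XXXX_, still not uniform _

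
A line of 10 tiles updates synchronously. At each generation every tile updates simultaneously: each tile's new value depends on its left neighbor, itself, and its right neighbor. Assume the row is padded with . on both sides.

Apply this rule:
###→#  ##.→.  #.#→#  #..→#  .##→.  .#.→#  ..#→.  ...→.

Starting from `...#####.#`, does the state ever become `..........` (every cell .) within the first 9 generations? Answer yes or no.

....###.##
.....#.#..
.....####.
......##.#
........##
..........
all cells are . at generation 6

yes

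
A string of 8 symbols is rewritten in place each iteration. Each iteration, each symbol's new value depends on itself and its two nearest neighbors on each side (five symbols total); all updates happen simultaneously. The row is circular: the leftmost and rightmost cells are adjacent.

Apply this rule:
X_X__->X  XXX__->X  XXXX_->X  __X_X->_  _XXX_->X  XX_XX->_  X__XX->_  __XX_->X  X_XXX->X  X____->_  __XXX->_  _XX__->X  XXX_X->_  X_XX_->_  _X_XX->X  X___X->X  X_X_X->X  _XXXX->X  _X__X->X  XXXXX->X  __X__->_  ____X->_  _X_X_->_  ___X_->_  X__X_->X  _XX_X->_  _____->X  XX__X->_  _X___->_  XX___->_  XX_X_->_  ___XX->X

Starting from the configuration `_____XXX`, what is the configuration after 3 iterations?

__X_X_XX
_X__XX_X
_XX_X__X

_XX_X__X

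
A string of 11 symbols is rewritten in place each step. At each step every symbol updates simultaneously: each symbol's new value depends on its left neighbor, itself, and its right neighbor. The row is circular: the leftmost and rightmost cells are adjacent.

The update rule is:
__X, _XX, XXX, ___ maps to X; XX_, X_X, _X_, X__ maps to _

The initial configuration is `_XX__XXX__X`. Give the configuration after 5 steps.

XXX__X__X__

_X__XXX__X_
X__XXX__X__
__XXX__X__X
_XXX__X__X_
XXX__X__X__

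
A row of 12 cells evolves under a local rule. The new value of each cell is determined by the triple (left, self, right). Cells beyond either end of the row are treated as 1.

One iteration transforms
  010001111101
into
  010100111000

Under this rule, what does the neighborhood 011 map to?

0

At position 5 the neighborhood is 011; the next row has 0 there.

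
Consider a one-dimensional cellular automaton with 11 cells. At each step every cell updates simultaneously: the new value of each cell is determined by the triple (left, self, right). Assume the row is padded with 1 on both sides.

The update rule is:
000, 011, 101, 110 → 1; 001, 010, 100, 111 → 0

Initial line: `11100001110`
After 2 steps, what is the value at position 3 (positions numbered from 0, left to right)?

1

00101101011
00011110110
position 3 holds 1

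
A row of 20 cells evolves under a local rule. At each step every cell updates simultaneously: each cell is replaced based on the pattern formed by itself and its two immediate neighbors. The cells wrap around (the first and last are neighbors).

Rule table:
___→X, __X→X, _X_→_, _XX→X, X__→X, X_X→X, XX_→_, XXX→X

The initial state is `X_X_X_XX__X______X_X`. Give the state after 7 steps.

X_XX_XXXXXX_XX_X_X_X

step 1: _X_X_XX_XX_XXXXXX_XX
step 2: X_X_XX_XX_XXXXXX_XX_
step 3: _X_XX_XX_XXXXXX_XX_X
step 4: X_XX_XX_XXXXXX_XX_X_
step 5: _XX_XX_XXXXXX_XX_X_X
step 6: XX_XX_XXXXXX_XX_X_X_
step 7: X_XX_XXXXXX_XX_X_X_X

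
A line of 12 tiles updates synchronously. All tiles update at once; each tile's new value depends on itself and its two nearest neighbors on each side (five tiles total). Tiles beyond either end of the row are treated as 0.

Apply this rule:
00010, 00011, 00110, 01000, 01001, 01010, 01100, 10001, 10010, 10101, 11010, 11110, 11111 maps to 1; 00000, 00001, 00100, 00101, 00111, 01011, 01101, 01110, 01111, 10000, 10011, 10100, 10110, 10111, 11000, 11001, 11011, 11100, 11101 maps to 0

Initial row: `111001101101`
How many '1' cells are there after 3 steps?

5

000001000010
000010100101
000101011010
count of 1: 5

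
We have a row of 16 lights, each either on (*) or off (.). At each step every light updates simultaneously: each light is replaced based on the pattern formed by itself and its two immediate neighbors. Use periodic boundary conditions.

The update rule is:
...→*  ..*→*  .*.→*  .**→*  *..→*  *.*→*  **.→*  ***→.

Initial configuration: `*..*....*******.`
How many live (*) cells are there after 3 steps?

step 1: *********.....**
step 2: ........*******.
step 3: *********.....**
count of *: 11

11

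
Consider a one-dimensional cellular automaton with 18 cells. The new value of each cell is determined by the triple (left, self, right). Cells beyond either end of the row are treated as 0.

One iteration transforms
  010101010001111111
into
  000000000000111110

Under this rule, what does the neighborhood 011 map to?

At position 11 the neighborhood is 011; the next row has 0 there.

0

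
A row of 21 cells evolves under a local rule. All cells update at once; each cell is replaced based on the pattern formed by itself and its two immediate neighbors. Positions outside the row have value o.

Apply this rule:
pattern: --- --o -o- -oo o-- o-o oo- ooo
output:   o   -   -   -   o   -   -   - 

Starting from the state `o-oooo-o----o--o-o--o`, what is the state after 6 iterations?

--------ooo--o----o--
ooooooo----o--ooo--o-
-------ooo--o----o---
oooooo----o--ooo--oo-
------ooo--o----o----
ooooo----o--ooo--ooo-

ooooo----o--ooo--ooo-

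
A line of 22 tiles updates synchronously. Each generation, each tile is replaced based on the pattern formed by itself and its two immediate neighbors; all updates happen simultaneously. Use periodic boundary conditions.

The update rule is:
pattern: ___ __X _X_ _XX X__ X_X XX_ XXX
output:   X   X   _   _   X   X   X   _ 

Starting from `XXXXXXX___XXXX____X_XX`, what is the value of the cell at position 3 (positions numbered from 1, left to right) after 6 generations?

______XXXX___XXXXX_X__
XXXXXX___XXXX____XX_XX
_____XXXX___XXXXX_XX__
XXXXX___XXXX____XX_XXX
____XXXX___XXXXX_XX___
XXXX___XXXX____XX_XXXX
position 3 holds X

X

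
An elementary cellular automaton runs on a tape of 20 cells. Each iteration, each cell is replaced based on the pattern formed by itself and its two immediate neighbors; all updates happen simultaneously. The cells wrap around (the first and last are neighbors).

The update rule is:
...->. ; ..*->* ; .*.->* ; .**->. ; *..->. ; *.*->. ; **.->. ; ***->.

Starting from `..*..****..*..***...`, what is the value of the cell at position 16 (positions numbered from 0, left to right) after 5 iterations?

.

iteration 1: .**.*.....**.*......
iteration 2: *...*....*...*......
iteration 3: *..**...**..**.....*
iteration 4: ..*....*...*......*.
iteration 5: .**...**..**.....**.
position 16 holds .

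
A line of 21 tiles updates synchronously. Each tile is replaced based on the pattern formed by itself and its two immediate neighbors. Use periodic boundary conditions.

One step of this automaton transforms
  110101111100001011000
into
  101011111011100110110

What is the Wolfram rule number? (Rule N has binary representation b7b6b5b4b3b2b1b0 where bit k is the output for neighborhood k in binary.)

position 6: 111 → 1  (bit 7 = 1)
position 1: 110 → 0  (bit 6 = 0)
position 2: 101 → 1  (bit 5 = 1)
position 10: 100 → 1  (bit 4 = 1)
position 0: 011 → 1  (bit 3 = 1)
position 3: 010 → 0  (bit 2 = 0)
position 13: 001 → 0  (bit 1 = 0)
position 11: 000 → 1  (bit 0 = 1)
bits b7..b0 = 10111001 = 185

185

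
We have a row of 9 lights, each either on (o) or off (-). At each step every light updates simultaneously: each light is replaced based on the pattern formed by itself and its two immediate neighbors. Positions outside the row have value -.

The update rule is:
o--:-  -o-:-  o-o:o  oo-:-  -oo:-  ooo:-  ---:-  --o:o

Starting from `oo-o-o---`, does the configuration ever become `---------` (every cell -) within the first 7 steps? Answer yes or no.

--o-o----
-o-o-----
o-o------
-o-------
o--------
---------
all cells are - at step 6

yes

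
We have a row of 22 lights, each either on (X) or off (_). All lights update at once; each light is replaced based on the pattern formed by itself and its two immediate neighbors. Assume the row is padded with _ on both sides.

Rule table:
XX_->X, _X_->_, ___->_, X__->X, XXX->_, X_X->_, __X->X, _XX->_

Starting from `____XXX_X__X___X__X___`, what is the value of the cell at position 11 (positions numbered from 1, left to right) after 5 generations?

___X__X__XX_X_X_XX_X__
__X_XX_XX_X______X__X_
_X___X__X__X____X_XX_X
X_X_X_XX_XX_X__X___X__
_______X__X__XX_X_X_X_
position 11 holds X

X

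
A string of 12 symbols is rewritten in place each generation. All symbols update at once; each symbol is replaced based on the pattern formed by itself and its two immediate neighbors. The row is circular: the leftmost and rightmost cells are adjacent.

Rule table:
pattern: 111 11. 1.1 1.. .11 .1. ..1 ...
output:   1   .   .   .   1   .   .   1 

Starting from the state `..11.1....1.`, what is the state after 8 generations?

generation 1: 1.1....11...
generation 2: ....11.1..1.
generation 3: 111.1.......
generation 4: 11....11111.
generation 5: 1..11.1111..
generation 6: ...1..111...
generation 7: 11....11..11
generation 8: 1..11.1...11

1..11.1...11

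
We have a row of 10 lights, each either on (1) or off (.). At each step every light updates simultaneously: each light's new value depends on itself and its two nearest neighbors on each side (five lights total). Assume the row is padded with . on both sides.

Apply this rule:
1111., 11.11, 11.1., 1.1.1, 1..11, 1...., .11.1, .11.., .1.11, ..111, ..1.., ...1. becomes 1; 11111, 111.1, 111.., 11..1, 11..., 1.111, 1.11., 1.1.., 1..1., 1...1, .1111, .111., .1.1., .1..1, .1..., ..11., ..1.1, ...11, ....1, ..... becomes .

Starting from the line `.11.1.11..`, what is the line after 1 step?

..1111.1.1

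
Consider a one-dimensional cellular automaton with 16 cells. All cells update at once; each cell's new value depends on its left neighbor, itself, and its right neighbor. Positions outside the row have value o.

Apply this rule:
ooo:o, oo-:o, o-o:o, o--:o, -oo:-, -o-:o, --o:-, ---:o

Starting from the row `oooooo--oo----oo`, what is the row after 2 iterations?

ooooooo--oooo--o
oooooooo--oooo--

oooooooo--oooo--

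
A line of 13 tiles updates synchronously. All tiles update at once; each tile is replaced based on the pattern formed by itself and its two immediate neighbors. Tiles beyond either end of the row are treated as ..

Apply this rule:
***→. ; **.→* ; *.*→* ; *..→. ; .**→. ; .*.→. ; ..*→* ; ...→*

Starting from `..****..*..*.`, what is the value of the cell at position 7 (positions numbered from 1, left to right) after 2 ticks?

**...*.*..*..
.*.**.*..*..*
position 7 holds *

*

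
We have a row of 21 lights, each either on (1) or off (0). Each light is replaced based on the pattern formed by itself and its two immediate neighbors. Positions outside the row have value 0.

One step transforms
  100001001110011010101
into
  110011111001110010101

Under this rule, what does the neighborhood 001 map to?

At position 4 the neighborhood is 001; the next row has 1 there.

1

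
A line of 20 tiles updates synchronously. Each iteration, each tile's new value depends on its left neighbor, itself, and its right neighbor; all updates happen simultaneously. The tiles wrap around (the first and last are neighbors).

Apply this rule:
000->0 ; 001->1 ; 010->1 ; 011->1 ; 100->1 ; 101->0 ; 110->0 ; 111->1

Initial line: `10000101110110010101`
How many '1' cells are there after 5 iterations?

01001101100101110101
01111001011101100101
01110111011001011101
01100110010111011001
01011101110110010111
count of 1: 13

13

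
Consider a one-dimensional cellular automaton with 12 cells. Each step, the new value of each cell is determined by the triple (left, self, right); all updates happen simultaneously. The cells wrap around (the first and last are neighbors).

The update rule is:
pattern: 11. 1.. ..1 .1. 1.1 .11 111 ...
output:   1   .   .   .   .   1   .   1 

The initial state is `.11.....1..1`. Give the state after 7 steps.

step 1: .11.111.....
step 2: .11.1.1.1111
step 3: .11.....1..1  (repeats step 0; period 3)
step 7: .11.111.....

.11.111.....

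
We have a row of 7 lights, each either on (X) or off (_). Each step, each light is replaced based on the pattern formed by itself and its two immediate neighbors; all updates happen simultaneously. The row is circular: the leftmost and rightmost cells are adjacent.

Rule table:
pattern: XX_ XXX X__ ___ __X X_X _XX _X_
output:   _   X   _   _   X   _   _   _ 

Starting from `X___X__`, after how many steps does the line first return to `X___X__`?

step 1: ___X__X
step 2: __X__X_
step 3: _X__X__
step 4: X__X___
step 5: __X___X
step 6: _X___X_
step 7: X___X__

7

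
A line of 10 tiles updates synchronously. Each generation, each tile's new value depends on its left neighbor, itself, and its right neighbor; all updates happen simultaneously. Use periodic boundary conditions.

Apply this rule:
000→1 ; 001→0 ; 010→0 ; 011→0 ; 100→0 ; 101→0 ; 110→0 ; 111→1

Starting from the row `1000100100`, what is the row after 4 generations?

0000001110

0010000000
1000111111
0010011111
0000001110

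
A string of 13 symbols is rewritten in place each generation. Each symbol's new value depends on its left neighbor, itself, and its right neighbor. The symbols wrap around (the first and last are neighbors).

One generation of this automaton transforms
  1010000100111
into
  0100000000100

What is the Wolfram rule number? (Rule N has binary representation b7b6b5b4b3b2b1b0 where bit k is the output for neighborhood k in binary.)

40

position 11: 111 → 0  (bit 7 = 0)
position 0: 110 → 0  (bit 6 = 0)
position 1: 101 → 1  (bit 5 = 1)
position 3: 100 → 0  (bit 4 = 0)
position 10: 011 → 1  (bit 3 = 1)
position 2: 010 → 0  (bit 2 = 0)
position 6: 001 → 0  (bit 1 = 0)
position 4: 000 → 0  (bit 0 = 0)
bits b7..b0 = 00101000 = 40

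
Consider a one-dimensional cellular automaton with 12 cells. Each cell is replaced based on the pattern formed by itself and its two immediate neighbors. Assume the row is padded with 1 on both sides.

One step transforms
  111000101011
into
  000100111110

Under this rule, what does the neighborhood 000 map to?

0

At position 4 the neighborhood is 000; the next row has 0 there.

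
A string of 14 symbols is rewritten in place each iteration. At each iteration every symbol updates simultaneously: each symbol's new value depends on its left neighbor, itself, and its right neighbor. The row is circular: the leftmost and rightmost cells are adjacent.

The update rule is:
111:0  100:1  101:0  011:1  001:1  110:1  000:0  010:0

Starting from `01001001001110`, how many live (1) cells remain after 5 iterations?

6

iteration 1: 10110110111011
iteration 2: 10110110101010
iteration 3: 00110110000000
iteration 4: 01110111000000
iteration 5: 11010101100000
count of 1: 6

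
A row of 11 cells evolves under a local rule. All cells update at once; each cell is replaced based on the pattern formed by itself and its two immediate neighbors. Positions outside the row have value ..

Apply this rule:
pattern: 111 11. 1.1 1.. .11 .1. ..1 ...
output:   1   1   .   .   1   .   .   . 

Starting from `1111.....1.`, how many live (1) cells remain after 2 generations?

4

1111.......
1111.......
count of 1: 4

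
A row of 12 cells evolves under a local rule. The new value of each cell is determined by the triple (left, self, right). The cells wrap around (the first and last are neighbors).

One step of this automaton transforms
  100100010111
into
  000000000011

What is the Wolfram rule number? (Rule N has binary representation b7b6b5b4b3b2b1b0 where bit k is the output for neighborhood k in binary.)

128

position 10: 111 → 1  (bit 7 = 1)
position 0: 110 → 0  (bit 6 = 0)
position 8: 101 → 0  (bit 5 = 0)
position 1: 100 → 0  (bit 4 = 0)
position 9: 011 → 0  (bit 3 = 0)
position 3: 010 → 0  (bit 2 = 0)
position 2: 001 → 0  (bit 1 = 0)
position 5: 000 → 0  (bit 0 = 0)
bits b7..b0 = 10000000 = 128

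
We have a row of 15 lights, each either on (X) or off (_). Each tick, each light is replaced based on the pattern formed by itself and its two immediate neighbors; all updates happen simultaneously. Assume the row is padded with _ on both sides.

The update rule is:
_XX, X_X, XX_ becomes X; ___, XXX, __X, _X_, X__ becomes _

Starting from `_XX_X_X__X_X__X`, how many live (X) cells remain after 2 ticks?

3

_XXX_X____X____
_X_XX__________
count of X: 3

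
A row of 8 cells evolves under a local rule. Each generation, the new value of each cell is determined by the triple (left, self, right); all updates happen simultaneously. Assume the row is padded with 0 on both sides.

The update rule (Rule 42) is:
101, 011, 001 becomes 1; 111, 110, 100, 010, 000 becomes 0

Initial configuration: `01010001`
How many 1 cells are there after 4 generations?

1

generation 1: 10100010
generation 2: 01000100
generation 3: 10001000
generation 4: 00010000
count of 1: 1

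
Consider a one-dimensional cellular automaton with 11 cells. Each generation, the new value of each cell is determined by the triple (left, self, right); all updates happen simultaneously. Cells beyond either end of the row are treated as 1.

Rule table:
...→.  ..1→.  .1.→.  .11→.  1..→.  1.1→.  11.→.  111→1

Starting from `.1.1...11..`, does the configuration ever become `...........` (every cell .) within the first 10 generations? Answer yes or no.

...........
all cells are . at generation 1

yes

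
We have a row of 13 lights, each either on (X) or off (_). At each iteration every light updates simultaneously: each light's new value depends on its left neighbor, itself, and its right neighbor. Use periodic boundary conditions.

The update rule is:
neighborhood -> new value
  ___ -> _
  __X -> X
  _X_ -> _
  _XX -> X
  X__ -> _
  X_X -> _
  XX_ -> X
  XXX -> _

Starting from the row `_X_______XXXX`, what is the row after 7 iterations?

________XX__X
_______XXX_X_
______XX_X___
_____XXX_____
____XX_X_____
___XXX_______
__XX_X_______

__XX_X_______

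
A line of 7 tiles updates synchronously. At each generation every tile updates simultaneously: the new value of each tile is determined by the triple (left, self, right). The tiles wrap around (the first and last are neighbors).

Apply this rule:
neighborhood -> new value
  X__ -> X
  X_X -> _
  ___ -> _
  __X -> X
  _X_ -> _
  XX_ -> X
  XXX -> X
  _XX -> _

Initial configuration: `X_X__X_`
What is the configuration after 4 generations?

__X_X_X

___XX__
__X_XX_
_X___XX
__X_X_X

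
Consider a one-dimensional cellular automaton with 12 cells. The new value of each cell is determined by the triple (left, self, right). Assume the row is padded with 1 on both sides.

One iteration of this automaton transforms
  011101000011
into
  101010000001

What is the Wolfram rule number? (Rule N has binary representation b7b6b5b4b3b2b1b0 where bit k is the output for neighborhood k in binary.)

position 2: 111 → 1  (bit 7 = 1)
position 3: 110 → 0  (bit 6 = 0)
position 0: 101 → 1  (bit 5 = 1)
position 6: 100 → 0  (bit 4 = 0)
position 1: 011 → 0  (bit 3 = 0)
position 5: 010 → 0  (bit 2 = 0)
position 9: 001 → 0  (bit 1 = 0)
position 7: 000 → 0  (bit 0 = 0)
bits b7..b0 = 10100000 = 160

160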